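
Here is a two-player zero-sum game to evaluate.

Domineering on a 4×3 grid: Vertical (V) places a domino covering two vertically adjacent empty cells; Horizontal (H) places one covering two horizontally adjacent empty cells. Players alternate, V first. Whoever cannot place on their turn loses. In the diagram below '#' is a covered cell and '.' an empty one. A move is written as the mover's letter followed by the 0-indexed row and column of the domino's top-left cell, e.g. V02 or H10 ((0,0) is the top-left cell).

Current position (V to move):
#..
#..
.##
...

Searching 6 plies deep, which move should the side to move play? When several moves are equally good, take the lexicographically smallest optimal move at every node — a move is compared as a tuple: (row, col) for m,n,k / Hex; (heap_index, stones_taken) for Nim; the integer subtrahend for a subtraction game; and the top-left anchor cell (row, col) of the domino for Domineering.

V's best at [#../#../.##/...]: V01

[#../#../.##/...] V move#1: V01:+1/##./##./.##/...*, V02:+1/#.#/#.#/.##/..., V20:-1/#../#../###/#..
[##./##./.##/...] H move#2: H30:-1/##./##./.##/##.*, H31:-1/##./##./.##/.##
[##./##./.##/##.] V move#3: V02:+1/###/###/.##/##.*
[###/###/.##/##.] end (terminal -1, H#4); searched #../#../.##/... to 6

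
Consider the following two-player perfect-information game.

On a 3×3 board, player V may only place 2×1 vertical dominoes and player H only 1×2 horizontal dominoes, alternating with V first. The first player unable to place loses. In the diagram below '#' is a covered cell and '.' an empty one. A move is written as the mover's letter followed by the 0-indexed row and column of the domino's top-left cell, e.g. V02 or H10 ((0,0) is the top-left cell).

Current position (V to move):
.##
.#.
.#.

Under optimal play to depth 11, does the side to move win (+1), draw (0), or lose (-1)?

[.##/.#./.#.] V move#1: V00:+1/###/##./.#.*, V10:+1/.##/##./##., V12:+1/.##/.##/.##
[###/##./.#.] end (terminal -1, H#2); searched .##/.#./.#. to 11

value(.##/.#./.#., V) = +1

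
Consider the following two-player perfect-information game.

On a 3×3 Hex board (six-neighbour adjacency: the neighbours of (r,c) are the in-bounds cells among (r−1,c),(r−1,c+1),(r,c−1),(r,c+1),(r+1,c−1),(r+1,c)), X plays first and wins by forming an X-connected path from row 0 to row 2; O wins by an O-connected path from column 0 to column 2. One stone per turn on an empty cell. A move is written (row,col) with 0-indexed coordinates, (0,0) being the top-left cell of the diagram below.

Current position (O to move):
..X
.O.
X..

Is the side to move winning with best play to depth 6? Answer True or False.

O winning at [..X/.O./X..]: False

p1 O@[..X/.O./X..]: (0,0)[O.X/.O./X..]-1* (0,1)[.OX/.O./X..]-1 (1,0)[..X/OO./X..]-1 (1,2)[..X/.OO/X..]-1 (2,1)[..X/.O./XO.]-1 (2,2)[..X/.O./X.O]-1
p2 X@[O.X/.O./X..]: (0,1)[OXX/.O./X..]+1* (1,0)[O.X/XO./X..]+1 (1,2)[O.X/.OX/X..]+1 (2,1)[O.X/.O./XX.]-1 (2,2)[O.X/.O./X.X]-1
p3 O@[OXX/.O./X..]: (1,0)[OXX/OO./X..]-1* (1,2)[OXX/.OO/X..]-1 (2,1)[OXX/.O./XO.]-1 (2,2)[OXX/.O./X.O]-1
p4 X@[OXX/OO./X..]: (1,2)[OXX/OOX/X..]+1* (2,1)[OXX/OO./XX.]-1 (2,2)[OXX/OO./X.X]-1
p5 O@[OXX/OOX/X..]: (2,1)[OXX/OOX/XO.]-1* (2,2)[OXX/OOX/X.O]-1
p6 X@[OXX/OOX/XO.]: (2,2)[OXX/OOX/XOX]+1*
p7 O@[OXX/OOX/XOX] terminal -1; root [..X/.O./X..] d6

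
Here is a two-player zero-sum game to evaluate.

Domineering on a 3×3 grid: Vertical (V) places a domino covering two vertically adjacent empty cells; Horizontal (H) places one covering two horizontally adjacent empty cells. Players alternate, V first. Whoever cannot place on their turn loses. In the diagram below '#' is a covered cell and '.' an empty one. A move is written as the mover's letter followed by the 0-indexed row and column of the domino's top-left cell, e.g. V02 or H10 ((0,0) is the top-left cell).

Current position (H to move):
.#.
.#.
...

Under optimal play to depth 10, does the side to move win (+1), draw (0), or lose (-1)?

[.#./.#./...] H move#1: H20:-1/.#./.#./##.*, H21:-1/.#./.#./.##
[.#./.#./##.] V move#2: V00:+1/##./##./##.*, V02:+1/.##/.##/##., V12:+1/.#./.##/###
[##./##./##.] end (terminal -1, H#3); searched .#./.#./... to 10

value(.#./.#./..., H) = -1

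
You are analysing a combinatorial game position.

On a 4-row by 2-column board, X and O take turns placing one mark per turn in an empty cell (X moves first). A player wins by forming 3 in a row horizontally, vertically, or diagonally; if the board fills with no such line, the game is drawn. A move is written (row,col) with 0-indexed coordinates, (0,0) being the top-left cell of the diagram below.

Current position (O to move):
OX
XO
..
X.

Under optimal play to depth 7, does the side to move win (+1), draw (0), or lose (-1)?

p1 O@[OX/XO/../X.]: (2,0)[OX/XO/O./X.]+0* (2,1)[OX/XO/.O/X.]-1 (3,1)[OX/XO/../XO]-1
p2 X@[OX/XO/O./X.]: (2,1)[OX/XO/OX/X.]+0* (3,1)[OX/XO/O./XX]+0
p3 O@[OX/XO/OX/X.]: (3,1)[OX/XO/OX/XO]+0*
p4 X@[OX/XO/OX/XO] terminal +0; root [OX/XO/../X.] d7

value(OX/XO/../X., O) = 0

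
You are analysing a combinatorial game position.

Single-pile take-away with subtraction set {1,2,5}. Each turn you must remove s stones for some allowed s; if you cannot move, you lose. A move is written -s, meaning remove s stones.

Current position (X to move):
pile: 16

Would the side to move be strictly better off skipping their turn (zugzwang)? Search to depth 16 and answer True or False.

p1 X@[16]: -1[15]+1* -2[14]-1 -5[11]-1
p2 O@[15]: -1[14]-1* -2[13]-1 -5[10]-1
p3 X@[14]: -1[13]-1 -2[12]+1* -5[9]+1
p4 O@[12]: -1[11]-1* -2[10]-1 -5[7]-1
p5 X@[11]: -1[10]-1 -2[9]+1* -5[6]+1
p6 O@[9]: -1[8]-1* -2[7]-1 -5[4]-1
p7 X@[8]: -1[7]-1 -2[6]+1* -5[3]+1
p8 O@[6]: -1[5]-1* -2[4]-1 -5[1]-1
p9 X@[5]: -1[4]-1 -2[3]+1* -5[0]+1
p10 O@[3]: -1[2]-1* -2[1]-1
p11 X@[2]: -1[1]-1 -2[0]+1*
p12 O@[0] terminal -1; root [16] d16
suppose X passes — search the same position with O to move:
pass> p1 O@[16]: -1[15]+1* -2[14]-1 -5[11]-1
pass> p2 X@[15]: -1[14]-1* -2[13]-1 -5[10]-1
pass> p3 O@[14]: -1[13]-1 -2[12]+1* -5[9]+1
pass> p4 X@[12]: -1[11]-1* -2[10]-1 -5[7]-1
pass> p5 O@[11]: -1[10]-1 -2[9]+1* -5[6]+1
pass> p6 X@[9]: -1[8]-1* -2[7]-1 -5[4]-1
pass> p7 O@[8]: -1[7]-1 -2[6]+1* -5[3]+1
pass> p8 X@[6]: -1[5]-1* -2[4]-1 -5[1]-1
pass> p9 O@[5]: -1[4]-1 -2[3]+1* -5[0]+1
pass> p10 X@[3]: -1[2]-1* -2[1]-1
pass> p11 O@[2]: -1[1]-1 -2[0]+1*
pass> p12 X@[0] terminal -1; root [16] d16
for X: play +1, pass -1

zugzwang(16, X) = False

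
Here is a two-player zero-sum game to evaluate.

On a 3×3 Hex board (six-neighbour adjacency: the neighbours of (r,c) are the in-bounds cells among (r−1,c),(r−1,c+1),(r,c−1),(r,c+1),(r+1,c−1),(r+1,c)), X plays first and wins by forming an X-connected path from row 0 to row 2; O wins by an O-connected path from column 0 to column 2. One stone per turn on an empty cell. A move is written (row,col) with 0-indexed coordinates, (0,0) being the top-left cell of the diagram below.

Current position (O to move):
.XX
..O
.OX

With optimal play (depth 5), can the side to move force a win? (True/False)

O winning at [.XX/..O/.OX]: True

p1 O@[.XX/..O/.OX]: (0,0)[OXX/..O/.OX]-1 (1,0)[.XX/O.O/.OX]+1* (1,1)[.XX/.OO/.OX]+1 (2,0)[.XX/..O/OOX]+1
p2 X@[.XX/O.O/.OX]: (0,0)[XXX/O.O/.OX]-1* (1,1)[.XX/OXO/.OX]-1 (2,0)[.XX/O.O/XOX]-1
p3 O@[XXX/O.O/.OX]: (1,1)[XXX/OOO/.OX]+1* (2,0)[XXX/O.O/OOX]+1
p4 X@[XXX/OOO/.OX] terminal -1; root [.XX/..O/.OX] d5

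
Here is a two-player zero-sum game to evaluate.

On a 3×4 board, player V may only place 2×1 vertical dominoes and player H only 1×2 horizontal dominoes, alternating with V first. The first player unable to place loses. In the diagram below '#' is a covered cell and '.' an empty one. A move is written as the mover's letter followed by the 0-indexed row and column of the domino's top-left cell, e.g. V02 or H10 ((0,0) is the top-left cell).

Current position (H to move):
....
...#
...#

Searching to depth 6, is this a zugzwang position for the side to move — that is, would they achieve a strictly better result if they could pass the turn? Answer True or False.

zugzwang(..../...#/...#, H) = False

ply 1, H at ..../...#/...# | H00=-1→##../...#/...#; H01=-1→.##./...#/...#; H02=-1→..##/...#/...#; H10=+1→..../##.#/...#*; H11=+1→..../.###/...#; H20=-1→..../...#/##.#; H21=-1→..../...#/.###
ply 2, V at ..../##.#/...# | V02=-1→..#./####/...#*; V12=-1→..../####/..##
ply 3, H at ..#./####/...# | H00=+1→###./####/...#*; H20=+1→..#./####/##.#; H21=+1→..#./####/.###
ply 4: ###./####/...# is terminal -1 (V); from ..../...#/...# depth 6
suppose H passes — search the same position with V to move:
pass> ply 1, V at ..../...#/...# | V00=-1→#.../#..#/...#; V01=+1→.#../.#.#/...#*; V02=-1→..#./..##/...#; V10=-1→..../#..#/#..#; V11=+1→..../.#.#/.#.#; V12=-1→..../..##/..##
pass> ply 2, H at .#../.#.#/...# | H02=-1→.###/.#.#/...#*; H20=-1→.#../.#.#/##.#; H21=-1→.#../.#.#/.###
pass> ply 3, V at .###/.#.#/...# | V00=-1→####/##.#/...#; V10=-1→.###/##.#/#..#; V12=+1→.###/.###/..##*
pass> ply 4, H at .###/.###/..## | H20=-1→.###/.###/####*
pass> ply 5, V at .###/.###/#### | V00=+1→####/####/####*
pass> ply 6: ####/####/#### is terminal -1 (H); from ..../...#/...# depth 6
for H: play +1, pass -1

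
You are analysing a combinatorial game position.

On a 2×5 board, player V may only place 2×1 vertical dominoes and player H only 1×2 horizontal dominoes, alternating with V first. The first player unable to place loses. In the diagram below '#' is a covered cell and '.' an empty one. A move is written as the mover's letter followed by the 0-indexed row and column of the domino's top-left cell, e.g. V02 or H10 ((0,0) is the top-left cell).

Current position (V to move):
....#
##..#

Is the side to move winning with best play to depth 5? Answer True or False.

V winning at [....#/##..#]: True

ply 1, V at ....#/##..# | V02=+1→..#.#/###.#*; V03=-1→...##/##.##
ply 2, H at ..#.#/###.# | H00=-1→###.#/###.#*
ply 3, V at ###.#/###.# | V03=+1→#####/#####*
ply 4: #####/##### is terminal -1 (H); from ....#/##..# depth 5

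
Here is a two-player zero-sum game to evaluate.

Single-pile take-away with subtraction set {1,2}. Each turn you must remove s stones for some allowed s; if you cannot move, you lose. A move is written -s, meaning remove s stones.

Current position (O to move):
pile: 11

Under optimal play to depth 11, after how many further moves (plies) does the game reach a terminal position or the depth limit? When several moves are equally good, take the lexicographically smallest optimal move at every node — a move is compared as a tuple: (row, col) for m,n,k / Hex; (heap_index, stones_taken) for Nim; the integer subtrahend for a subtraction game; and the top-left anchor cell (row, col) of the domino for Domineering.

PV length from [11]: 7 plies

ply 1, O at 11 | -1=-1→10; -2=+1→9*
ply 2, X at 9 | -1=-1→8*; -2=-1→7
ply 3, O at 8 | -1=-1→7; -2=+1→6*
ply 4, X at 6 | -1=-1→5*; -2=-1→4
ply 5, O at 5 | -1=-1→4; -2=+1→3*
ply 6, X at 3 | -1=-1→2*; -2=-1→1
ply 7, O at 2 | -1=-1→1; -2=+1→0*
ply 8: 0 is terminal -1 (X); from 11 depth 11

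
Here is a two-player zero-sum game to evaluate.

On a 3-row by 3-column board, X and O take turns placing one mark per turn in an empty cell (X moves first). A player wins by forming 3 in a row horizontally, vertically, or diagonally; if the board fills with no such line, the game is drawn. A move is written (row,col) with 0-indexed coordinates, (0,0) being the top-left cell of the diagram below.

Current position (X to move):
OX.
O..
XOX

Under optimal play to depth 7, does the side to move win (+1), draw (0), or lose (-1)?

value(OX./O../XOX, X) = +1

p1 X@[OX./O../XOX]: (0,2)[OXX/O../XOX]+1* (1,1)[OX./OX./XOX]+0 (1,2)[OX./O.X/XOX]+0
p2 O@[OXX/O../XOX]: (1,1)[OXX/OO./XOX]-1* (1,2)[OXX/O.O/XOX]-1
p3 X@[OXX/OO./XOX]: (1,2)[OXX/OOX/XOX]+1*
p4 O@[OXX/OOX/XOX] terminal -1; root [OX./O../XOX] d7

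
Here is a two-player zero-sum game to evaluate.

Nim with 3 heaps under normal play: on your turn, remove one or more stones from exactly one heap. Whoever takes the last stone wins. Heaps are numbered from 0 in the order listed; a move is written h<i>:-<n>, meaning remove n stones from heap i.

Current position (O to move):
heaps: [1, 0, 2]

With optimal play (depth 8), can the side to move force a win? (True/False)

p1 O@[(1,0,2)]: h0:-1[(0,0,2)]-1 h2:-1[(1,0,1)]+1* h2:-2[(1,0,0)]-1
p2 X@[(1,0,1)]: h0:-1[(0,0,1)]-1* h2:-1[(1,0,0)]-1
p3 O@[(0,0,1)]: h2:-1[(0,0,0)]+1*
p4 X@[(0,0,0)] terminal -1; root [(1,0,2)] d8

O winning at [(1,0,2)]: True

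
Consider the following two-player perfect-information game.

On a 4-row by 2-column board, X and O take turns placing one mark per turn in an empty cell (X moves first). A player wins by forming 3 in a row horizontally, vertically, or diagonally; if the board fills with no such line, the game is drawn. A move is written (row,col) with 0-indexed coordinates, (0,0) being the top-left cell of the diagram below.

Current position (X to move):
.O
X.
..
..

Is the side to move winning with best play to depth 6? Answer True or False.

p1 X@[.O/X./../..]: (0,0)[XO/X./../..]+0 (1,1)[.O/XX/../..]+0 (2,0)[.O/X./X./..]+1* (2,1)[.O/X./.X/..]+0 (3,0)[.O/X./../X.]+0 (3,1)[.O/X./../.X]+0
p2 O@[.O/X./X./..]: (0,0)[OO/X./X./..]-1* (1,1)[.O/XO/X./..]-1 (2,1)[.O/X./XO/..]-1 (3,0)[.O/X./X./O.]-1 (3,1)[.O/X./X./.O]-1
p3 X@[OO/X./X./..]: (1,1)[OO/XX/X./..]+0 (2,1)[OO/X./XX/..]+0 (3,0)[OO/X./X./X.]+1* (3,1)[OO/X./X./.X]+0
p4 O@[OO/X./X./X.] terminal -1; root [.O/X./../..] d6

X winning at [.O/X./../..]: True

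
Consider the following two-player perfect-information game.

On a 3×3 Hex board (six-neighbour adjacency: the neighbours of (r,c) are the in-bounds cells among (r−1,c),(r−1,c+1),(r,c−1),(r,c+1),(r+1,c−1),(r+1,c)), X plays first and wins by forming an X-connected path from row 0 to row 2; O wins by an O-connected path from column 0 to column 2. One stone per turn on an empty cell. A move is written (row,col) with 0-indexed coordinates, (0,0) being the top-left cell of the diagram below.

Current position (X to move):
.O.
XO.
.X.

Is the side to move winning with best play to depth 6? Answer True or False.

X winning at [.O./XO./.X.]: False

p1 X@[.O./XO./.X.]: (0,0)[XO./XO./.X.]-1* (0,2)[.OX/XO./.X.]-1 (1,2)[.O./XOX/.X.]-1 (2,0)[.O./XO./XX.]-1 (2,2)[.O./XO./.XX]-1
p2 O@[XO./XO./.X.]: (0,2)[XOO/XO./.X.]-1 (1,2)[XO./XOO/.X.]-1 (2,0)[XO./XO./OX.]+1* (2,2)[XO./XO./.XO]-1
p3 X@[XO./XO./OX.]: (0,2)[XOX/XO./OX.]-1* (1,2)[XO./XOX/OX.]-1 (2,2)[XO./XO./OXX]-1
p4 O@[XOX/XO./OX.]: (1,2)[XOX/XOO/OX.]+1* (2,2)[XOX/XO./OXO]-1
p5 X@[XOX/XOO/OX.] terminal -1; root [.O./XO./.X.] d6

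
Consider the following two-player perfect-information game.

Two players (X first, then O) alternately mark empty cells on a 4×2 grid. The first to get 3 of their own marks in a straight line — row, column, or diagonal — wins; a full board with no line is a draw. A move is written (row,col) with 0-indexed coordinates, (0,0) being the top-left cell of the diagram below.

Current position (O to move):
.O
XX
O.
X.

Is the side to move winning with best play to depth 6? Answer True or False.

[.O/XX/O./X.] O move#1: (0,0):+0/OO/XX/O./X.*, (2,1):+0/.O/XX/OO/X., (3,1):+0/.O/XX/O./XO
[OO/XX/O./X.] X move#2: (2,1):+0/OO/XX/OX/X.*, (3,1):+0/OO/XX/O./XX
[OO/XX/OX/X.] O move#3: (3,1):+0/OO/XX/OX/XO*
[OO/XX/OX/XO] end (terminal +0, X#4); searched .O/XX/O./X. to 6

O winning at [.O/XX/O./X.]: False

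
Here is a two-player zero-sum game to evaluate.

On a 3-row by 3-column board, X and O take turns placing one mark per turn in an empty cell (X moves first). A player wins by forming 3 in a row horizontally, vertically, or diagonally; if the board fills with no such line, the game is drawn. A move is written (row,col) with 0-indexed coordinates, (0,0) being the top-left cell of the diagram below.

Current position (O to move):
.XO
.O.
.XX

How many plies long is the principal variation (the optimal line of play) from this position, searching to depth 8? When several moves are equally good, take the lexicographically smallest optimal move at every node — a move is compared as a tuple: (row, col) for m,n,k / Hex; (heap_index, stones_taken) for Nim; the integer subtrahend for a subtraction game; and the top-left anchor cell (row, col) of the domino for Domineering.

PV length from [.XO/.O./.XX]: 1 ply

ply 1, O at .XO/.O./.XX | (0,0)=-1→OXO/.O./.XX; (1,0)=-1→.XO/OO./.XX; (1,2)=-1→.XO/.OO/.XX; (2,0)=+1→.XO/.O./OXX*
ply 2: .XO/.O./OXX is terminal -1 (X); from .XO/.O./.XX depth 8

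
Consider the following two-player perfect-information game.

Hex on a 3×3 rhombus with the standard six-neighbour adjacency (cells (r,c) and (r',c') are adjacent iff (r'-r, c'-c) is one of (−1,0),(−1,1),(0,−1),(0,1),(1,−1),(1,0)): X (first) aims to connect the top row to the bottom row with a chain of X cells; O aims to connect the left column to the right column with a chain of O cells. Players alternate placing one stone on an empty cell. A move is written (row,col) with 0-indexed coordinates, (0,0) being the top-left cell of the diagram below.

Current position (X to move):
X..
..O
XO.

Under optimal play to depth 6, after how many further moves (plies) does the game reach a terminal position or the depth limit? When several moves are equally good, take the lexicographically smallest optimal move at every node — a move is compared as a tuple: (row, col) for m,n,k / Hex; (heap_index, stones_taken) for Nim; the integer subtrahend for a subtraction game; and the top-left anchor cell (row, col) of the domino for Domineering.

[X../..O/XO.] X move#1: (0,1):+1/XX./..O/XO.*, (0,2):+1/X.X/..O/XO., (1,0):+1/X../X.O/XO., (1,1):+1/X../.XO/XO., (2,2):+1/X../..O/XOX
[XX./..O/XO.] O move#2: (0,2):-1/XXO/..O/XO.*, (1,0):-1/XX./O.O/XO., (1,1):-1/XX./.OO/XO., (2,2):-1/XX./..O/XOO
[XXO/..O/XO.] X move#3: (1,0):+1/XXO/X.O/XO.*, (1,1):+1/XXO/.XO/XO., (2,2):+1/XXO/..O/XOX
[XXO/X.O/XO.] end (terminal -1, O#4); searched X../..O/XO. to 6

PV length from [X../..O/XO.]: 3 plies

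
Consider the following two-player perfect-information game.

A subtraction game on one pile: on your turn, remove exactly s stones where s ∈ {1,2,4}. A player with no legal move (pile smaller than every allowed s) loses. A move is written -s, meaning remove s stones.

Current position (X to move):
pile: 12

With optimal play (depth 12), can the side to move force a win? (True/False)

p1 X@[12]: -1[11]-1* -2[10]-1 -4[8]-1
p2 O@[11]: -1[10]-1 -2[9]+1* -4[7]-1
p3 X@[9]: -1[8]-1* -2[7]-1 -4[5]-1
p4 O@[8]: -1[7]-1 -2[6]+1* -4[4]-1
p5 X@[6]: -1[5]-1* -2[4]-1 -4[2]-1
p6 O@[5]: -1[4]-1 -2[3]+1* -4[1]-1
p7 X@[3]: -1[2]-1* -2[1]-1
p8 O@[2]: -1[1]-1 -2[0]+1*
p9 X@[0] terminal -1; root [12] d12

X winning at [12]: False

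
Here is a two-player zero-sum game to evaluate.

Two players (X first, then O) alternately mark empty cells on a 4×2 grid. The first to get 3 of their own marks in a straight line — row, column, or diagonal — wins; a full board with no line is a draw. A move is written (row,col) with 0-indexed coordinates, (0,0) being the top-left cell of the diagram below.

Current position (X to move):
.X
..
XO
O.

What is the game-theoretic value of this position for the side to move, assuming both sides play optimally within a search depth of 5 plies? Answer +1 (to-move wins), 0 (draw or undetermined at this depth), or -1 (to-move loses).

value(.X/../XO/O., X) = 0

p1 X@[.X/../XO/O.]: (0,0)[XX/../XO/O.]+0* (1,0)[.X/X./XO/O.]+0 (1,1)[.X/.X/XO/O.]+0 (3,1)[.X/../XO/OX]+0
p2 O@[XX/../XO/O.]: (1,0)[XX/O./XO/O.]+0* (1,1)[XX/.O/XO/O.]-1 (3,1)[XX/../XO/OO]-1
p3 X@[XX/O./XO/O.]: (1,1)[XX/OX/XO/O.]+0* (3,1)[XX/O./XO/OX]+0
p4 O@[XX/OX/XO/O.]: (3,1)[XX/OX/XO/OO]+0*
p5 X@[XX/OX/XO/OO] terminal +0; root [.X/../XO/O.] d5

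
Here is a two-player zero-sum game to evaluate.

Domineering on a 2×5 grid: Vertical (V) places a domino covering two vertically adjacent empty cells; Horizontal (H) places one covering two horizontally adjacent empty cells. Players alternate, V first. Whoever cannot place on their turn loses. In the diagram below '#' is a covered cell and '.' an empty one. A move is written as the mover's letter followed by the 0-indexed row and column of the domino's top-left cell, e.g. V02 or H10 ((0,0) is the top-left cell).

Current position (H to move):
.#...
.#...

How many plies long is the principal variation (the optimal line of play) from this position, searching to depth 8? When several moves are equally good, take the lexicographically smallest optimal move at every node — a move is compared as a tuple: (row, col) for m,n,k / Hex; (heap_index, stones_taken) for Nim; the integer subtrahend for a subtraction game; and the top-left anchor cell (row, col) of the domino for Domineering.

PV length from [.#.../.#...]: 4 plies

[.#.../.#...] H move#1: H02:-1/.###./.#...*, H03:-1/.#.##/.#..., H12:-1/.#.../.###., H13:-1/.#.../.#.##
[.###./.#...] V move#2: V00:-1/####./##..., V04:+1/.####/.#..#*
[.####/.#..#] H move#3: H12:-1/.####/.####*
[.####/.####] V move#4: V00:+1/#####/#####*
[#####/#####] end (terminal -1, H#5); searched .#.../.#... to 8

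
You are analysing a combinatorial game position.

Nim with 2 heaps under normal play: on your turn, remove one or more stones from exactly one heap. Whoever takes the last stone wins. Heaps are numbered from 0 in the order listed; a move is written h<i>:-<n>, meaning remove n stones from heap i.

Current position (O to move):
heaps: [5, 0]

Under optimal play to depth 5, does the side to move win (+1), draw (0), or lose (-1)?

p1 O@[(5,0)]: h0:-1[(4,0)]-1 h0:-2[(3,0)]-1 h0:-3[(2,0)]-1 h0:-4[(1,0)]-1 h0:-5[(0,0)]+1*
p2 X@[(0,0)] terminal -1; root [(5,0)] d5

value((5,0), O) = +1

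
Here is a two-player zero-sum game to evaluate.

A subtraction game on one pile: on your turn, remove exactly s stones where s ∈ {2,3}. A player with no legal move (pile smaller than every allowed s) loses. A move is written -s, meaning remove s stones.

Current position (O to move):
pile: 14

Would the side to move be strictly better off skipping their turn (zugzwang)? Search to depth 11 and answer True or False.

p1 O@[14]: -2[12]-1 -3[11]+1*
p2 X@[11]: -2[9]-1* -3[8]-1
p3 O@[9]: -2[7]-1 -3[6]+1*
p4 X@[6]: -2[4]-1* -3[3]-1
p5 O@[4]: -2[2]-1 -3[1]+1*
p6 X@[1] terminal -1; root [14] d11
if O skipped the turn, X would face:
~ p1 X@[14]: -2[12]-1 -3[11]+1*
~ p2 O@[11]: -2[9]-1* -3[8]-1
~ p3 X@[9]: -2[7]-1 -3[6]+1*
~ p4 O@[6]: -2[4]-1* -3[3]-1
~ p5 X@[4]: -2[2]-1 -3[1]+1*
~ p6 O@[1] terminal -1; root [14] d11
compare (O): move=+1 vs pass=-1

zugzwang(14, O) = False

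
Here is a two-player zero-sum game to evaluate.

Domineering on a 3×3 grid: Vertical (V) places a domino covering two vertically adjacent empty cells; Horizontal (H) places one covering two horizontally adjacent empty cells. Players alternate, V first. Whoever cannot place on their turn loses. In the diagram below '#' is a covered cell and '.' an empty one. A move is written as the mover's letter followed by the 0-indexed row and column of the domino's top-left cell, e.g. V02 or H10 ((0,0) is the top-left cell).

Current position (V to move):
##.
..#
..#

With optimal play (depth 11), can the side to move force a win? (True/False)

V winning at [##./..#/..#]: True

p1 V@[##./..#/..#]: V10[##./#.#/#.#]+1* V11[##./.##/.##]+1
p2 H@[##./#.#/#.#] terminal -1; root [##./..#/..#] d11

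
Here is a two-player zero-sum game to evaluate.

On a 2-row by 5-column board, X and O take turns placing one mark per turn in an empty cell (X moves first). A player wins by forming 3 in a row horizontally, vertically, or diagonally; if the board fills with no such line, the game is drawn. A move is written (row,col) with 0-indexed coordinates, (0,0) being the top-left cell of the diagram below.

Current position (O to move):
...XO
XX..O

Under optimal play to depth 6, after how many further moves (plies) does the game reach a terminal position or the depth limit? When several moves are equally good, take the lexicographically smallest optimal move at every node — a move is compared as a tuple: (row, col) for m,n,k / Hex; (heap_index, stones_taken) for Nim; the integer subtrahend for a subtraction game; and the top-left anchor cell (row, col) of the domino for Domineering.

PV length from [...XO/XX..O]: 5 plies

p1 O@[...XO/XX..O]: (0,0)[O..XO/XX..O]-1 (0,1)[.O.XO/XX..O]-1 (0,2)[..OXO/XX..O]-1 (1,2)[...XO/XXO.O]+0* (1,3)[...XO/XX.OO]-1
p2 X@[...XO/XXO.O]: (0,0)[X..XO/XXO.O]-1 (0,1)[.X.XO/XXO.O]-1 (0,2)[..XXO/XXO.O]-1 (1,3)[...XO/XXOXO]+0*
p3 O@[...XO/XXOXO]: (0,0)[O..XO/XXOXO]+0* (0,1)[.O.XO/XXOXO]+0 (0,2)[..OXO/XXOXO]+0
p4 X@[O..XO/XXOXO]: (0,1)[OX.XO/XXOXO]+0* (0,2)[O.XXO/XXOXO]+0
p5 O@[OX.XO/XXOXO]: (0,2)[OXOXO/XXOXO]+0*
p6 X@[OXOXO/XXOXO] terminal +0; root [...XO/XX..O] d6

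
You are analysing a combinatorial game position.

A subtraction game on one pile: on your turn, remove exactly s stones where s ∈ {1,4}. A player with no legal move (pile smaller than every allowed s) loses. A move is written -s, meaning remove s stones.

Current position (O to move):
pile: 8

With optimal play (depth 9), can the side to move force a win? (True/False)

p1 O@[8]: -1[7]+1* -4[4]-1
p2 X@[7]: -1[6]-1* -4[3]-1
p3 O@[6]: -1[5]+1* -4[2]+1
p4 X@[5]: -1[4]-1* -4[1]-1
p5 O@[4]: -1[3]-1 -4[0]+1*
p6 X@[0] terminal -1; root [8] d9

O winning at [8]: True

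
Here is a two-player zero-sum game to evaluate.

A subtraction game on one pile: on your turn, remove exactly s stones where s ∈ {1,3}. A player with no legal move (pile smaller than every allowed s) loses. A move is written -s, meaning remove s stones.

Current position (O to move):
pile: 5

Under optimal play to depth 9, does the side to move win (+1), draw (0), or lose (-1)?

value(5, O) = +1

p1 O@[5]: -1[4]+1* -3[2]+1
p2 X@[4]: -1[3]-1* -3[1]-1
p3 O@[3]: -1[2]+1* -3[0]+1
p4 X@[2]: -1[1]-1*
p5 O@[1]: -1[0]+1*
p6 X@[0] terminal -1; root [5] d9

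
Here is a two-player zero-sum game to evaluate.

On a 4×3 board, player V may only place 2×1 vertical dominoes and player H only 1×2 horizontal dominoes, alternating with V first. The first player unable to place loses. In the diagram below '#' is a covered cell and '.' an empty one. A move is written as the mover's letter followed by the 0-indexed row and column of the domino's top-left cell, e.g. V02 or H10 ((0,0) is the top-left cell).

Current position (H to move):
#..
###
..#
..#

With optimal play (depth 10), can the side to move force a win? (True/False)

H winning at [#../###/..#/..#]: True

[#../###/..#/..#] H move#1: H01:-1/###/###/..#/..#, H20:+1/#../###/###/..#*, H30:+1/#../###/..#/###
[#../###/###/..#] end (terminal -1, V#2); searched #../###/..#/..# to 10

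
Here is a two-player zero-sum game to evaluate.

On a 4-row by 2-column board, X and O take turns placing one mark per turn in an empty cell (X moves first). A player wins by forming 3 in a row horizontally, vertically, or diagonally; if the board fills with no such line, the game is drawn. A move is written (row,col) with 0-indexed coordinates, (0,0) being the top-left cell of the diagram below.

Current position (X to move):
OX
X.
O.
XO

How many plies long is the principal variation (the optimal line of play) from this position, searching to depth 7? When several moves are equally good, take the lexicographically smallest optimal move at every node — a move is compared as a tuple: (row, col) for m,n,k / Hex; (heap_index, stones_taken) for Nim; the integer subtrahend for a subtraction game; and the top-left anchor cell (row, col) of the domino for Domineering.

PV length from [OX/X./O./XO]: 2 plies

[OX/X./O./XO] X move#1: (1,1):+0/OX/XX/O./XO*, (2,1):+0/OX/X./OX/XO
[OX/XX/O./XO] O move#2: (2,1):+0/OX/XX/OO/XO*
[OX/XX/OO/XO] end (terminal +0, X#3); searched OX/X./O./XO to 7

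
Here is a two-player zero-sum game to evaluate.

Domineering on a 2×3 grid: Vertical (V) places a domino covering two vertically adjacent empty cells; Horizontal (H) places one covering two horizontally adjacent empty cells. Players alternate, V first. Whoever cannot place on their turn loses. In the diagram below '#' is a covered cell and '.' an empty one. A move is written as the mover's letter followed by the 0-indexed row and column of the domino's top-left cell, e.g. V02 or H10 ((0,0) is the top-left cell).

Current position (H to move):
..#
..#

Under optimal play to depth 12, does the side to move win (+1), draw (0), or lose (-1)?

p1 H@[..#/..#]: H00[###/..#]+1* H10[..#/###]+1
p2 V@[###/..#] terminal -1; root [..#/..#] d12

value(..#/..#, H) = +1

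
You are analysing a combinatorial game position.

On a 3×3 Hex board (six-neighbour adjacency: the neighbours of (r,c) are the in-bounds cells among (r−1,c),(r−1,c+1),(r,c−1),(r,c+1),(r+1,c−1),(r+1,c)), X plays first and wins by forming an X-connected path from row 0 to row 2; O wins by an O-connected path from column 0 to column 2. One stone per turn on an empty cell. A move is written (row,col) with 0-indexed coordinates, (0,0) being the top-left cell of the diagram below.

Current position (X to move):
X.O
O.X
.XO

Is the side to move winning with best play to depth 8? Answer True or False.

ply 1, X at X.O/O.X/.XO | (0,1)=-1→XXO/O.X/.XO*; (1,1)=-1→X.O/OXX/.XO; (2,0)=-1→X.O/O.X/XXO
ply 2, O at XXO/O.X/.XO | (1,1)=+1→XXO/OOX/.XO*; (2,0)=-1→XXO/O.X/OXO
ply 3: XXO/OOX/.XO is terminal -1 (X); from X.O/O.X/.XO depth 8

X winning at [X.O/O.X/.XO]: False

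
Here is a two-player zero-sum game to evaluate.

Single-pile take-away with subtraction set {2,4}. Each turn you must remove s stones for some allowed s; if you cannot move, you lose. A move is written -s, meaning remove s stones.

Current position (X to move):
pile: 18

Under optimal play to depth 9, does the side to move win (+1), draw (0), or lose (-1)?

p1 X@[18]: -2[16]-1* -4[14]-1
p2 O@[16]: -2[14]-1 -4[12]+1*
p3 X@[12]: -2[10]-1* -4[8]-1
p4 O@[10]: -2[8]-1 -4[6]+1*
p5 X@[6]: -2[4]-1* -4[2]-1
p6 O@[4]: -2[2]-1 -4[0]+1*
p7 X@[0] terminal -1; root [18] d9

value(18, X) = -1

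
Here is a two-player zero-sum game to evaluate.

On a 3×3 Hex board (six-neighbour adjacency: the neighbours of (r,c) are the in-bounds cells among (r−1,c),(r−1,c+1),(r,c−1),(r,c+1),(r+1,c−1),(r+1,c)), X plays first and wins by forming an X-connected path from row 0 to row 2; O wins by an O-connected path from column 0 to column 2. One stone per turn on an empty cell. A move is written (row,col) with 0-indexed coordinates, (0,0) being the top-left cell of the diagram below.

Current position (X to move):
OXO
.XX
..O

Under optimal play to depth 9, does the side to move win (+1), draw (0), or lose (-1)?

ply 1, X at OXO/.XX/..O | (1,0)=+1→OXO/XXX/..O*; (2,0)=+1→OXO/.XX/X.O; (2,1)=+1→OXO/.XX/.XO
ply 2, O at OXO/XXX/..O | (2,0)=-1→OXO/XXX/O.O*; (2,1)=-1→OXO/XXX/.OO
ply 3, X at OXO/XXX/O.O | (2,1)=+1→OXO/XXX/OXO*
ply 4: OXO/XXX/OXO is terminal -1 (O); from OXO/.XX/..O depth 9

value(OXO/.XX/..O, X) = +1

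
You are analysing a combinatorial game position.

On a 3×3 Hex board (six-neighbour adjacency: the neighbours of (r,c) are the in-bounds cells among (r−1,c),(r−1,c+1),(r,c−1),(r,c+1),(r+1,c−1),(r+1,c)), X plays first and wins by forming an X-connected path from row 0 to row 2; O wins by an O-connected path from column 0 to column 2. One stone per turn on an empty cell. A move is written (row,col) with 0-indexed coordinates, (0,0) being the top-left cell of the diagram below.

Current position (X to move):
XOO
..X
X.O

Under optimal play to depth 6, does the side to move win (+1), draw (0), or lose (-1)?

value(XOO/..X/X.O, X) = +1

p1 X@[XOO/..X/X.O]: (1,0)[XOO/X.X/X.O]+1* (1,1)[XOO/.XX/X.O]-1 (2,1)[XOO/..X/XXO]-1
p2 O@[XOO/X.X/X.O] terminal -1; root [XOO/..X/X.O] d6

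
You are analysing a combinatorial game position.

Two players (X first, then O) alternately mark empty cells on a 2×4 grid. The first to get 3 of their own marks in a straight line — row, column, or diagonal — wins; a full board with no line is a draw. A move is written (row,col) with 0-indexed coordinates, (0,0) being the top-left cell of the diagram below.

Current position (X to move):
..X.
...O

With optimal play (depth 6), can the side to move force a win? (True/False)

p1 X@[..X./...O]: (0,0)[X.X./...O]+0 (0,1)[.XX./...O]+1* (0,3)[..XX/...O]+0 (1,0)[..X./X..O]+0 (1,1)[..X./.X.O]+0 (1,2)[..X./..XO]+0
p2 O@[.XX./...O]: (0,0)[OXX./...O]-1* (0,3)[.XXO/...O]-1 (1,0)[.XX./O..O]-1 (1,1)[.XX./.O.O]-1 (1,2)[.XX./..OO]-1
p3 X@[OXX./...O]: (0,3)[OXXX/...O]+1* (1,0)[OXX./X..O]+0 (1,1)[OXX./.X.O]+0 (1,2)[OXX./..XO]+0
p4 O@[OXXX/...O] terminal -1; root [..X./...O] d6

X winning at [..X./...O]: True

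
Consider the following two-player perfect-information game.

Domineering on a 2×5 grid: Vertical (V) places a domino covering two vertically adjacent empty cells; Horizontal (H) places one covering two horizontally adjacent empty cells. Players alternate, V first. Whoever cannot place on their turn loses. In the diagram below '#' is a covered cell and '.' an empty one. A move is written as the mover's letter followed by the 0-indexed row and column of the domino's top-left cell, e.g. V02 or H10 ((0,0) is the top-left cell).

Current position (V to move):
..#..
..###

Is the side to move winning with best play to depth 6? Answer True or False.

p1 V@[..#../..###]: V00[#.#../#.###]+1* V01[.##../.####]+1
p2 H@[#.#../#.###]: H03[#.###/#.###]-1*
p3 V@[#.###/#.###]: V01[#####/#####]+1*
p4 H@[#####/#####] terminal -1; root [..#../..###] d6

V winning at [..#../..###]: True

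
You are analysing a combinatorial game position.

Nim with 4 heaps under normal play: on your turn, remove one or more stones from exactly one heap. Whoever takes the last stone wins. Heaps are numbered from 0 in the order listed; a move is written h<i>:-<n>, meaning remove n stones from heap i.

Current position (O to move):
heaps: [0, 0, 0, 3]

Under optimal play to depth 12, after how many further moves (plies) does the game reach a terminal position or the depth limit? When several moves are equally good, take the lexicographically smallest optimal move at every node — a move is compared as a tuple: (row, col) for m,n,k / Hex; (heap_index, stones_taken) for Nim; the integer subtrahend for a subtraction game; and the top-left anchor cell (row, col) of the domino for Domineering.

PV length from [(0,0,0,3)]: 1 ply

ply 1, O at (0,0,0,3) | h3:-1=-1→(0,0,0,2); h3:-2=-1→(0,0,0,1); h3:-3=+1→(0,0,0,0)*
ply 2: (0,0,0,0) is terminal -1 (X); from (0,0,0,3) depth 12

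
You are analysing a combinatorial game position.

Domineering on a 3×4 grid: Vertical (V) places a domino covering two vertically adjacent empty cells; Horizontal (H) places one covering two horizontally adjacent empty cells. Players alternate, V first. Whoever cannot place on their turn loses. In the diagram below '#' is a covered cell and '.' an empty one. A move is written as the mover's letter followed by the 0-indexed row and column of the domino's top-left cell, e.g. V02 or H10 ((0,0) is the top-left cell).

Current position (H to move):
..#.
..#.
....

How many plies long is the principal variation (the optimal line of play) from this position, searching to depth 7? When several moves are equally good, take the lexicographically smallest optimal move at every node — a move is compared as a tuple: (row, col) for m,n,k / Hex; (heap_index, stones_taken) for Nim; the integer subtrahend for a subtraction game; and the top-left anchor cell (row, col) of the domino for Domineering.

PV length from [..#./..#./....]: 3 plies

ply 1, H at ..#./..#./.... | H00=-1→###./..#./....; H10=+1→..#./###./....*; H20=-1→..#./..#./##..; H21=-1→..#./..#./.##.; H22=-1→..#./..#./..##
ply 2, V at ..#./###./.... | V03=-1→..##/####/....*; V13=-1→..#./####/...#
ply 3, H at ..##/####/.... | H00=+1→####/####/....*; H20=+1→..##/####/##..; H21=+1→..##/####/.##.; H22=+1→..##/####/..##
ply 4: ####/####/.... is terminal -1 (V); from ..#./..#./.... depth 7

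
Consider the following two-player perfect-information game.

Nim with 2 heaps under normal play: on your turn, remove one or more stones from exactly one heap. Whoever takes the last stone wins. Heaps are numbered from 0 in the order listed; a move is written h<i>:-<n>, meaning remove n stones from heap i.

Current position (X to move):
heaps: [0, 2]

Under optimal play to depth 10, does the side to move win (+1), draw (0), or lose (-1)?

[(0,2)] X move#1: h1:-1:-1/(0,1), h1:-2:+1/(0,0)*
[(0,0)] end (terminal -1, O#2); searched (0,2) to 10

value((0,2), X) = +1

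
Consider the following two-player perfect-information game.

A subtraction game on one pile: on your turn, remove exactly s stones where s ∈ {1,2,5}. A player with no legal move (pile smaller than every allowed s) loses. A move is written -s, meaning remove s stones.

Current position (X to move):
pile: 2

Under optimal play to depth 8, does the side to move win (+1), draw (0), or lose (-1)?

value(2, X) = +1

p1 X@[2]: -1[1]-1 -2[0]+1*
p2 O@[0] terminal -1; root [2] d8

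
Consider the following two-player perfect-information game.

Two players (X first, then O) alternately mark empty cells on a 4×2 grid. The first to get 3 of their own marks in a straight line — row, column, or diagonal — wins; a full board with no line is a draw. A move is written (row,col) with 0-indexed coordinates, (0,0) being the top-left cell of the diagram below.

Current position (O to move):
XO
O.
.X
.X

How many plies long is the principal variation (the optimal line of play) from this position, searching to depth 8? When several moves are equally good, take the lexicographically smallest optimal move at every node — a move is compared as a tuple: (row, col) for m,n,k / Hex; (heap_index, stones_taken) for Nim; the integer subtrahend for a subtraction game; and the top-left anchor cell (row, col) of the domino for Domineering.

PV length from [XO/O./.X/.X]: 3 plies

[XO/O./.X/.X] O move#1: (1,1):+0/XO/OO/.X/.X*, (2,0):-1/XO/O./OX/.X, (3,0):-1/XO/O./.X/OX
[XO/OO/.X/.X] X move#2: (2,0):+0/XO/OO/XX/.X*, (3,0):+0/XO/OO/.X/XX
[XO/OO/XX/.X] O move#3: (3,0):+0/XO/OO/XX/OX*
[XO/OO/XX/OX] end (terminal +0, X#4); searched XO/O./.X/.X to 8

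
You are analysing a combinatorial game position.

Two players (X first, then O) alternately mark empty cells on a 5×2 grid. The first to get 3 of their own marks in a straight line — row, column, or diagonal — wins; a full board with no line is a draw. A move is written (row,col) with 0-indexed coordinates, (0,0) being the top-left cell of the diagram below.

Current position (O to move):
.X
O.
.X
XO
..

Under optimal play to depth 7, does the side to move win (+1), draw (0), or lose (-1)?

value(.X/O./.X/XO/.., O) = 0

p1 O@[.X/O./.X/XO/..]: (0,0)[OX/O./.X/XO/..]-1 (1,1)[.X/OO/.X/XO/..]+0* (2,0)[.X/O./OX/XO/..]-1 (4,0)[.X/O./.X/XO/O.]-1 (4,1)[.X/O./.X/XO/.O]-1
p2 X@[.X/OO/.X/XO/..]: (0,0)[XX/OO/.X/XO/..]+0* (2,0)[.X/OO/XX/XO/..]+0 (4,0)[.X/OO/.X/XO/X.]+0 (4,1)[.X/OO/.X/XO/.X]+0
p3 O@[XX/OO/.X/XO/..]: (2,0)[XX/OO/OX/XO/..]+0* (4,0)[XX/OO/.X/XO/O.]+0 (4,1)[XX/OO/.X/XO/.O]+0
p4 X@[XX/OO/OX/XO/..]: (4,0)[XX/OO/OX/XO/X.]+0* (4,1)[XX/OO/OX/XO/.X]+0
p5 O@[XX/OO/OX/XO/X.]: (4,1)[XX/OO/OX/XO/XO]+0*
p6 X@[XX/OO/OX/XO/XO] terminal +0; root [.X/O./.X/XO/..] d7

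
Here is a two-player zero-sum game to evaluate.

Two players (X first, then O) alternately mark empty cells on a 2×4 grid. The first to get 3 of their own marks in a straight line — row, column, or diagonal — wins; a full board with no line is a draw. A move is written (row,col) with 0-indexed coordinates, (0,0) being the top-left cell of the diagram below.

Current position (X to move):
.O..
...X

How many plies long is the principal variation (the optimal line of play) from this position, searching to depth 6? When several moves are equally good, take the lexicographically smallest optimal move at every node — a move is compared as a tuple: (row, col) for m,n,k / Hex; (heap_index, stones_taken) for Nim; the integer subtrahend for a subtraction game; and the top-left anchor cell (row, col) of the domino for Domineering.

ply 1, X at .O../...X | (0,0)=+0→XO../...X*; (0,2)=+0→.OX./...X; (0,3)=+0→.O.X/...X; (1,0)=-1→.O../X..X; (1,1)=+0→.O../.X.X; (1,2)=+0→.O../..XX
ply 2, O at XO../...X | (0,2)=+0→XOO./...X*; (0,3)=+0→XO.O/...X; (1,0)=+0→XO../O..X; (1,1)=+0→XO../.O.X; (1,2)=+0→XO../..OX
ply 3, X at XOO./...X | (0,3)=+0→XOOX/...X*; (1,0)=-1→XOO./X..X; (1,1)=-1→XOO./.X.X; (1,2)=-1→XOO./..XX
ply 4, O at XOOX/...X | (1,0)=+0→XOOX/O..X*; (1,1)=+0→XOOX/.O.X; (1,2)=+0→XOOX/..OX
ply 5, X at XOOX/O..X | (1,1)=+0→XOOX/OX.X*; (1,2)=+0→XOOX/O.XX
ply 6, O at XOOX/OX.X | (1,2)=+0→XOOX/OXOX*
ply 7: XOOX/OXOX is terminal +0 (X); from .O../...X depth 6

PV length from [.O../...X]: 6 plies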